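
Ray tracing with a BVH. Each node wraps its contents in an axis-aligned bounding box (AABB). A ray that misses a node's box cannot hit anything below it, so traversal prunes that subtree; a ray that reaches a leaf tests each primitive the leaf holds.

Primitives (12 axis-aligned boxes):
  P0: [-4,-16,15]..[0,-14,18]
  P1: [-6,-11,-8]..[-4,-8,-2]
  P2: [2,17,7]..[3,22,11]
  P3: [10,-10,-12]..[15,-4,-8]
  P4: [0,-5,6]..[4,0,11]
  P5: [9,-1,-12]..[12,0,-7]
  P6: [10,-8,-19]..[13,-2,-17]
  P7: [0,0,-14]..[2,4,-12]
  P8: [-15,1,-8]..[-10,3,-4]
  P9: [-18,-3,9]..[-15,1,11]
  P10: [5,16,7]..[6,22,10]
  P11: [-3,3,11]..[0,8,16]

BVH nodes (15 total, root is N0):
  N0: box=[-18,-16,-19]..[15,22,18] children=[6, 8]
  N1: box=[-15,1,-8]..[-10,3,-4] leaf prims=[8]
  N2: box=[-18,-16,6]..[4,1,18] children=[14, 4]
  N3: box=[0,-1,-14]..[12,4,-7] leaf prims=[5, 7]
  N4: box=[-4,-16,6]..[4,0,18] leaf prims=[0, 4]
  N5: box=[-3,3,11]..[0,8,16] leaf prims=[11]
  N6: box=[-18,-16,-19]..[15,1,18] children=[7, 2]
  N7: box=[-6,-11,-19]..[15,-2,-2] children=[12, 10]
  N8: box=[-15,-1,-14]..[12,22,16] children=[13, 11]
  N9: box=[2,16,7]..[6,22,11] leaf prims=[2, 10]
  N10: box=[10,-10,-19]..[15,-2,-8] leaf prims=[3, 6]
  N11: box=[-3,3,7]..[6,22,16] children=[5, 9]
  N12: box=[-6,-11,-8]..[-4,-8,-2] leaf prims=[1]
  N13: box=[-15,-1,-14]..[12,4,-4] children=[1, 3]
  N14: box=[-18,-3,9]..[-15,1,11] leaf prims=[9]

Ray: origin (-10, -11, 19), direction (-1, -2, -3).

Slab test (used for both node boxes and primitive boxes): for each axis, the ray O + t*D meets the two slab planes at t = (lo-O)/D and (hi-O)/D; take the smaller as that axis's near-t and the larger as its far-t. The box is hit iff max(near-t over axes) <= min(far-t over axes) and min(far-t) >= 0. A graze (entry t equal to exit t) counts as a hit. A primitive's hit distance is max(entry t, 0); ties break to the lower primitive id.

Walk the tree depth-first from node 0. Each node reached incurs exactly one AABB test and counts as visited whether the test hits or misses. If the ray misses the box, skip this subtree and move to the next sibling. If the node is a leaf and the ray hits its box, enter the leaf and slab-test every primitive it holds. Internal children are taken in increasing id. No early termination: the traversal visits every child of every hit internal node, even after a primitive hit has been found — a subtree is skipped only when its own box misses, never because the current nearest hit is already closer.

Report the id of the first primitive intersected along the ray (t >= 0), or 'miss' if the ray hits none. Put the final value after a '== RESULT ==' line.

Walk:
N0 x:[-25,8] y:[-33/2,5/2] z:[1/3,38/3] -> hit [1/3,5/2], descend [6, 8]
  N6 x:[-25,8] y:[-6,5/2] z:[1/3,38/3] -> hit [1/3,5/2], descend [2, 7]
    N2 x:[-14,8] y:[-6,5/2] z:[1/3,13/3] -> hit [1/3,5/2], descend [4, 14]
      N4 x:[-14,-6] y:[-11/2,5/2] z:[1/3,13/3] -> miss, prune
      N14 x:[5,8] y:[-6,-4] z:[8/3,10/3] -> miss, prune
    N7 x:[-25,-4] y:[-9/2,0] z:[7,38/3] -> miss, prune
  N8 x:[-22,5] y:[-33/2,-5] z:[1,11] -> miss, prune

order=[0, 6, 2, 4, 14, 7, 8]  |boxes|=7  |leaves|=0  hit=miss

== RESULT ==
miss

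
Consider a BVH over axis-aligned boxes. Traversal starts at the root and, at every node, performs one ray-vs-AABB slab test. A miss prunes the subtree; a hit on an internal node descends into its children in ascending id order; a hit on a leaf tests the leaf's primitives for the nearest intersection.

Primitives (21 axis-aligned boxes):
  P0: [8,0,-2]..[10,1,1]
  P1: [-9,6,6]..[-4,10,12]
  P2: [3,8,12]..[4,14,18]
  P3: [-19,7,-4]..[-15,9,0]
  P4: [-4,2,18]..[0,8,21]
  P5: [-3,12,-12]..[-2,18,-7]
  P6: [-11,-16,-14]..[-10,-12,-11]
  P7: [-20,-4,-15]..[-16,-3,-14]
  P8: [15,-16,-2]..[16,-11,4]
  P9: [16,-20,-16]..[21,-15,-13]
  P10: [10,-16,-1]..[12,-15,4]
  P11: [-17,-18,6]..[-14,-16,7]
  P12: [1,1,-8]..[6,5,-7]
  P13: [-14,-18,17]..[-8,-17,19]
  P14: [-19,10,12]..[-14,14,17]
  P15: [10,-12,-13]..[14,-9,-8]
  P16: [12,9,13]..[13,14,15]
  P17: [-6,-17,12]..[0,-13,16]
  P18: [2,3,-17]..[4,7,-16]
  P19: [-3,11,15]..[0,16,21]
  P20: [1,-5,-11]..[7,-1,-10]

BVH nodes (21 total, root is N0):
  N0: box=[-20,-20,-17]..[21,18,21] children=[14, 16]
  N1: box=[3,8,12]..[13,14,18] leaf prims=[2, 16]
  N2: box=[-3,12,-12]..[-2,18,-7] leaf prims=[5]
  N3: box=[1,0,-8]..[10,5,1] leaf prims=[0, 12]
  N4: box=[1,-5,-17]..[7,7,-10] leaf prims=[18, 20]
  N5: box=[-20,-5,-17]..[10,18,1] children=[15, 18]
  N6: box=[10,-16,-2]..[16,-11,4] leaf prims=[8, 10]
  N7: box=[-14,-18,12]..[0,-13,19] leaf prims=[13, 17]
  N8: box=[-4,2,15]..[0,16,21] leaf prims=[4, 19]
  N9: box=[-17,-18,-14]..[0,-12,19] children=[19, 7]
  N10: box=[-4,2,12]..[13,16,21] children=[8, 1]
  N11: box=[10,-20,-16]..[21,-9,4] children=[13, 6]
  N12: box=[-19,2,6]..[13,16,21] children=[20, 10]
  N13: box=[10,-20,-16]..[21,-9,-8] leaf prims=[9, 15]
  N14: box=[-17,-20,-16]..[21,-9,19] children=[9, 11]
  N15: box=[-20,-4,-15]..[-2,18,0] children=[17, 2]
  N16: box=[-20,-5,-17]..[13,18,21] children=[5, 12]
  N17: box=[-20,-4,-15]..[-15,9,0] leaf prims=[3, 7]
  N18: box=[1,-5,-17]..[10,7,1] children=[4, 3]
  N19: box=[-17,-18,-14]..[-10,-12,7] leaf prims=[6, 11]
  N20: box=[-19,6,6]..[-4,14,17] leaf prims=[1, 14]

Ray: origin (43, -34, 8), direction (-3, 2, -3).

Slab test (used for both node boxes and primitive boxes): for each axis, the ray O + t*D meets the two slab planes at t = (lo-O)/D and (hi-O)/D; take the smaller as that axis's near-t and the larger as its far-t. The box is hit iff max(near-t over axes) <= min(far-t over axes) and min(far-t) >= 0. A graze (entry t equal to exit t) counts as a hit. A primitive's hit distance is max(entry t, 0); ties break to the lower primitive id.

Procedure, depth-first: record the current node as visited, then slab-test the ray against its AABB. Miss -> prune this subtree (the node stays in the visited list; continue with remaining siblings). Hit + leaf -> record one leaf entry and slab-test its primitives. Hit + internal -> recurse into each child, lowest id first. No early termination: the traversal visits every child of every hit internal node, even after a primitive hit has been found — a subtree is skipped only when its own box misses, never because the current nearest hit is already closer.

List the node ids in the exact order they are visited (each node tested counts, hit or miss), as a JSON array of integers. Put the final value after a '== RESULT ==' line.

Trace the traversal:
N0 x:[22/3,21] y:[7,26] z:[-13/3,25/3] -> hit [22/3,25/3], descend [14, 16]
  N14 x:[22/3,20] y:[7,25/2] z:[-11/3,8] -> hit [22/3,8], descend [9, 11]
    N9 x:[43/3,20] y:[8,11] z:[-11/3,22/3] -> miss, prune
    N11 x:[22/3,11] y:[7,25/2] z:[4/3,8] -> hit [22/3,8], descend [6, 13]
      N6 x:[9,11] y:[9,23/2] z:[4/3,10/3] -> miss, prune
      N13 x:[22/3,11] y:[7,25/2] z:[16/3,8] -> hit [22/3,8] leaf, test {P9@t=22/3, P15(miss)}
  N16 x:[10,21] y:[29/2,26] z:[-13/3,25/3] -> miss, prune

order=[0, 14, 9, 11, 6, 13, 16]  |boxes|=7  |leaves|=1  hit=P9

== RESULT ==
[0, 14, 9, 11, 6, 13, 16]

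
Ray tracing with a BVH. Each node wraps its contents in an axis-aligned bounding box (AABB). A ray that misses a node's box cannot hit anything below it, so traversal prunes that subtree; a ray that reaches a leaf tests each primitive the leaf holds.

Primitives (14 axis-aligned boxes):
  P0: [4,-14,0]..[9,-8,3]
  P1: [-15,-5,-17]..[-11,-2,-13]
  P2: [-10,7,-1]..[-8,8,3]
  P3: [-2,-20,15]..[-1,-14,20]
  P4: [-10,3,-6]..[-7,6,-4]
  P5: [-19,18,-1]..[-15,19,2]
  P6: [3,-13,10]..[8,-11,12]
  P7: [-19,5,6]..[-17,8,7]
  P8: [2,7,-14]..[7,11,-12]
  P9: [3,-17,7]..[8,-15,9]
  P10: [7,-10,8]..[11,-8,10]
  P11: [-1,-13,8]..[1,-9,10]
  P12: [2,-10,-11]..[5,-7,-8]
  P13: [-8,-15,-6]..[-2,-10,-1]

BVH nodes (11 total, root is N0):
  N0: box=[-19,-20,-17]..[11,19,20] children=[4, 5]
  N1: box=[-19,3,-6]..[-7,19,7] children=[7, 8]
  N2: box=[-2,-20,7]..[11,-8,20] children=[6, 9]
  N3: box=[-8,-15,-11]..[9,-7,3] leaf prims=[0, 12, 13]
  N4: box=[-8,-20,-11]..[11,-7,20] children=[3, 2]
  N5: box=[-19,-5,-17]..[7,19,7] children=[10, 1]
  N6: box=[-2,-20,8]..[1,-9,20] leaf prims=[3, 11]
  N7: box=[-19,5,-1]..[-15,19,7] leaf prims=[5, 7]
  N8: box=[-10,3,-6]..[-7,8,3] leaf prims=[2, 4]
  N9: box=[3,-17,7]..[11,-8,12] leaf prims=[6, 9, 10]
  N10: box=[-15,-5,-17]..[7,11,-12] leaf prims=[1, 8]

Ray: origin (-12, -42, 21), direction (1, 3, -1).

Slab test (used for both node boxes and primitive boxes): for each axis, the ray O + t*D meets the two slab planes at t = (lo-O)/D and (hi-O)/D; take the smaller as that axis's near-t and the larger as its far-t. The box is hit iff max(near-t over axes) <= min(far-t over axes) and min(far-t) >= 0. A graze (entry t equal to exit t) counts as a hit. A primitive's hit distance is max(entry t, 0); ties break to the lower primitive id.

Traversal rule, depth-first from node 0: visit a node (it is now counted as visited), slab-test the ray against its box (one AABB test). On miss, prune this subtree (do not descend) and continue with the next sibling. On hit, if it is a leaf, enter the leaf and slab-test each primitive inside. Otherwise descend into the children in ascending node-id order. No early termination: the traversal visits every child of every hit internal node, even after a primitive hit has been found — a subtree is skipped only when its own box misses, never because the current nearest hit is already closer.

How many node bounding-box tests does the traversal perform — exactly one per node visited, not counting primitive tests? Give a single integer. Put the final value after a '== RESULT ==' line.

Trace the traversal:
N0 x:[-7,23] y:[22/3,61/3] z:[1,38] -> hit [22/3,61/3], descend [4, 5]
  N4 x:[4,23] y:[22/3,35/3] z:[1,32] -> hit [22/3,35/3], descend [2, 3]
    N2 x:[10,23] y:[22/3,34/3] z:[1,14] -> hit [10,34/3], descend [6, 9]
      N6 x:[10,13] y:[22/3,11] z:[1,13] -> hit [10,11] leaf, test {P3(miss), P11@t=11}
      N9 x:[15,23] y:[25/3,34/3] z:[9,14] -> miss, prune
    N3 x:[4,21] y:[9,35/3] z:[18,32] -> miss, prune
  N5 x:[-7,19] y:[37/3,61/3] z:[14,38] -> hit [14,19], descend [1, 10]
    N1 x:[-7,5] y:[15,61/3] z:[14,27] -> miss, prune
    N10 x:[-3,19] y:[37/3,53/3] z:[33,38] -> miss, prune

Visited [0, 4, 2, 6, 9, 3, 5, 1, 10]. Tests: 9 box, 1 leaf. Nearest: P11.

== RESULT ==
9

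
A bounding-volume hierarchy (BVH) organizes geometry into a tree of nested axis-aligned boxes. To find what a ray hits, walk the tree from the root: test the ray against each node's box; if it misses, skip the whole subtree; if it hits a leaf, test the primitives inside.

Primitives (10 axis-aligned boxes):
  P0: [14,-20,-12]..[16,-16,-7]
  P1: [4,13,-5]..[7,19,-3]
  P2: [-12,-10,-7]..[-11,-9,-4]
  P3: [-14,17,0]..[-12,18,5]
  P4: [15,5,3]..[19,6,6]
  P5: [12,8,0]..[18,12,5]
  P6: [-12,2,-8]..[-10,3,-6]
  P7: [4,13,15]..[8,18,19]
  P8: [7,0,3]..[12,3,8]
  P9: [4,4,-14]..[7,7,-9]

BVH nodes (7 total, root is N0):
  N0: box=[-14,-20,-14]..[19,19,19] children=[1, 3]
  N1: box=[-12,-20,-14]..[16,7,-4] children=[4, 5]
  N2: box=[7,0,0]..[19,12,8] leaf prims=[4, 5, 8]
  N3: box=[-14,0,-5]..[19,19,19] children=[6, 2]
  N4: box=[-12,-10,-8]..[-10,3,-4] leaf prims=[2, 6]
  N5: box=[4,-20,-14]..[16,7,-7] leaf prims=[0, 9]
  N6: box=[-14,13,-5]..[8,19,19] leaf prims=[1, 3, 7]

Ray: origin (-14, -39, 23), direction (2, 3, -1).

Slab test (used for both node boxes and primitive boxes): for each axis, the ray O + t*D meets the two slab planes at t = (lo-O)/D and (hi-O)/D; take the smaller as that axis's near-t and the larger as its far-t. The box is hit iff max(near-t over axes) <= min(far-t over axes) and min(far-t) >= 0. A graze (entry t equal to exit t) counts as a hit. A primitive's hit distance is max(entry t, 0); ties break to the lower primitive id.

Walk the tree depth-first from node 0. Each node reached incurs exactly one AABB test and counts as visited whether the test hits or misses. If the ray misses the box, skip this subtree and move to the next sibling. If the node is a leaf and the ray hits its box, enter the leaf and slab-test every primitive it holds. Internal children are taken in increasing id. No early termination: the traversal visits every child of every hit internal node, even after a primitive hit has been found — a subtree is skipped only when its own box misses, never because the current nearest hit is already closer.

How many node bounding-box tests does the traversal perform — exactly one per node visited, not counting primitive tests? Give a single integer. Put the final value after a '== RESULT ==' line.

Walk:
N0 x:[0,33/2] y:[19/3,58/3] z:[4,37] -> hit [19/3,33/2], descend [1, 3]
  N1 x:[1,15] y:[19/3,46/3] z:[27,37] -> miss, prune
  N3 x:[0,33/2] y:[13,58/3] z:[4,28] -> hit [13,33/2], descend [2, 6]
    N2 x:[21/2,33/2] y:[13,17] z:[15,23] -> hit [15,33/2] leaf, test {P4(miss), P5(miss), P8(miss)}
    N6 x:[0,11] y:[52/3,58/3] z:[4,28] -> miss, prune

Visited [0, 1, 3, 2, 6]. Tests: 5 box, 1 leaf. Nearest: miss.

== RESULT ==
5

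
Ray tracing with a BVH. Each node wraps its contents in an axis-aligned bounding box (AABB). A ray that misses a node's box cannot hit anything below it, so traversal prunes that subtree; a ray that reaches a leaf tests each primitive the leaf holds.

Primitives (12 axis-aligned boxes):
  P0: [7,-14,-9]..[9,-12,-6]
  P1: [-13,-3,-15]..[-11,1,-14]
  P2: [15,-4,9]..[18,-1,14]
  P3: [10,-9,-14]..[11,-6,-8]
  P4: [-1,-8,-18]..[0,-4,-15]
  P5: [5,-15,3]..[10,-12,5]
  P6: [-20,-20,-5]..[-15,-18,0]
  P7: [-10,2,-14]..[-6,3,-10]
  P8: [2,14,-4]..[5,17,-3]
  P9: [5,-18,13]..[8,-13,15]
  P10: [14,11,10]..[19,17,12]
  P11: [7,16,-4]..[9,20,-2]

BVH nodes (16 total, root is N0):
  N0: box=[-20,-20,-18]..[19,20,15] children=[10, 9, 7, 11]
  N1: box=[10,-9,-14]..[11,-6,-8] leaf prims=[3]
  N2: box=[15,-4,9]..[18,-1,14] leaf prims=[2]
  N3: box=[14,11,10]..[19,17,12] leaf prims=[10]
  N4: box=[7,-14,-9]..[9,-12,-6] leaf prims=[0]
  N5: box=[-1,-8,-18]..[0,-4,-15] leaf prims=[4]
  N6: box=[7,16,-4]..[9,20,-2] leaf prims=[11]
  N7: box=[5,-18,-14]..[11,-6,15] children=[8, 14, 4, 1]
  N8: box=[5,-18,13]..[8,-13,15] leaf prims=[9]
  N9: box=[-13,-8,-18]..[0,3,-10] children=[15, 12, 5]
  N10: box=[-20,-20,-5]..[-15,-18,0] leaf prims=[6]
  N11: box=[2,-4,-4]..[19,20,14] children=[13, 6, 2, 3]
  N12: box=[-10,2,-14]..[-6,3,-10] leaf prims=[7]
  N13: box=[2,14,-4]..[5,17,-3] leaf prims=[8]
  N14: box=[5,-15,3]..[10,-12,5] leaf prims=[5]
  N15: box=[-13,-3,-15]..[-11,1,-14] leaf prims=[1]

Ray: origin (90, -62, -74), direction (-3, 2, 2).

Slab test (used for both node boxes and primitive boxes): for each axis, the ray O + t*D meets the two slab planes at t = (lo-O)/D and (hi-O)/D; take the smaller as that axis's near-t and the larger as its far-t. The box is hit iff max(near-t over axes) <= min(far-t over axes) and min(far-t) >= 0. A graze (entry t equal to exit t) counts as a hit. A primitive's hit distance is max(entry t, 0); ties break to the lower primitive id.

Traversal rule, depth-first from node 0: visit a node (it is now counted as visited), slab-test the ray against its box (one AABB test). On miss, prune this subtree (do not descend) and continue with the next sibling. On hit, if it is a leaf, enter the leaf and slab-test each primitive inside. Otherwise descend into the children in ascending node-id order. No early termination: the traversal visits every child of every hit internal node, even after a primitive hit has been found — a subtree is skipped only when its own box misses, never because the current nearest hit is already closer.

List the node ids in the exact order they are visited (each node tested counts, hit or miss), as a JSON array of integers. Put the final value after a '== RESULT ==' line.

Walk:
N0 x:[71/3,110/3] y:[21,41] z:[28,89/2] -> hit [28,110/3], descend [7, 9, 10, 11]
  N7 x:[79/3,85/3] y:[22,28] z:[30,89/2] -> miss, prune
  N9 x:[30,103/3] y:[27,65/2] z:[28,32] -> hit [30,32], descend [5, 12, 15]
    N5 x:[30,91/3] y:[27,29] z:[28,59/2] -> miss, prune
    N12 x:[32,100/3] y:[32,65/2] z:[30,32] -> hit [32,32] leaf, test {P7@t=32}
    N15 x:[101/3,103/3] y:[59/2,63/2] z:[59/2,30] -> miss, prune
  N10 x:[35,110/3] y:[21,22] z:[69/2,37] -> miss, prune
  N11 x:[71/3,88/3] y:[29,41] z:[35,44] -> miss, prune

Summary -> nodes [0, 7, 9, 5, 12, 15, 10, 11]; box-tests=8; leaf-entries=1; first=P7

== RESULT ==
[0, 7, 9, 5, 12, 15, 10, 11]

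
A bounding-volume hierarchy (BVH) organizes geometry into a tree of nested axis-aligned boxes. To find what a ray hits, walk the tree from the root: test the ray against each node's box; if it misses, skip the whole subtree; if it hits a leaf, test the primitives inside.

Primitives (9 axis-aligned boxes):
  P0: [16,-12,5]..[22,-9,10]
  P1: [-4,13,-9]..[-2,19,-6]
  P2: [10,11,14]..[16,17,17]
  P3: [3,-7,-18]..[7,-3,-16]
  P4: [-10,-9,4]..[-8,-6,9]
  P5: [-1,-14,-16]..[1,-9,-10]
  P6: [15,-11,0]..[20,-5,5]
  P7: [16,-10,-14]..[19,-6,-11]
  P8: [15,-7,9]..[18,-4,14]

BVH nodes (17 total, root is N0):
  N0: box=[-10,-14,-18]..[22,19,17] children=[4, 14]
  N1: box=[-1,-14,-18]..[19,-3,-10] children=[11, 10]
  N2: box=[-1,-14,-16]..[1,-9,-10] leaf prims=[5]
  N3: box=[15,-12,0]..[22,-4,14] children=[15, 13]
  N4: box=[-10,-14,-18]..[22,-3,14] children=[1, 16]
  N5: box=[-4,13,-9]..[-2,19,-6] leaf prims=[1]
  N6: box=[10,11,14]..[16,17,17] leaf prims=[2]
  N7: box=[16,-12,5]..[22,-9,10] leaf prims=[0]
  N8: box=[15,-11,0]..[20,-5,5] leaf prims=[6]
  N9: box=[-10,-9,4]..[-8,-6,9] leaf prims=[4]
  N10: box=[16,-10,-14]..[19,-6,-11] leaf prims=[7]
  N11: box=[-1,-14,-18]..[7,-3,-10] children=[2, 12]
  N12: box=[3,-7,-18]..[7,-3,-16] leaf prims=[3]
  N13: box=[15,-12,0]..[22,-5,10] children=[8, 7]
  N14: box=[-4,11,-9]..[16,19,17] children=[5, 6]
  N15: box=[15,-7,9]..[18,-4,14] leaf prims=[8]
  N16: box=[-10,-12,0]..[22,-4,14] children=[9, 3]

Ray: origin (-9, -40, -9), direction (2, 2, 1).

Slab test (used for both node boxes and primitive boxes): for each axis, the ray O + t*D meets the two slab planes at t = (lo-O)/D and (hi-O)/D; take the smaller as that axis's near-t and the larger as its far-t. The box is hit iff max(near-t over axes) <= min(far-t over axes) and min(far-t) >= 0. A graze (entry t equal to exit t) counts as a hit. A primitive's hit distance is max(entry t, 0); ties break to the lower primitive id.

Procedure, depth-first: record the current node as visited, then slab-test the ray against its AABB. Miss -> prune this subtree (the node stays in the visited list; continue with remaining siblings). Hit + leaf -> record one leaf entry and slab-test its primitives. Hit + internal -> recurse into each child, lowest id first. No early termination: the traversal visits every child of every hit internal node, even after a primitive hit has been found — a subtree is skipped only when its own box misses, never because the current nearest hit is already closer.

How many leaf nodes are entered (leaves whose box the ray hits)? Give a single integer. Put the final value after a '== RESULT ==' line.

Trace the traversal:
N0 x:[-1/2,31/2] y:[13,59/2] z:[-9,26] -> hit [13,31/2], descend [4, 14]
  N4 x:[-1/2,31/2] y:[13,37/2] z:[-9,23] -> hit [13,31/2], descend [1, 16]
    N1 x:[4,14] y:[13,37/2] z:[-9,-1] -> miss, prune
    N16 x:[-1/2,31/2] y:[14,18] z:[9,23] -> hit [14,31/2], descend [3, 9]
      N3 x:[12,31/2] y:[14,18] z:[9,23] -> hit [14,31/2], descend [13, 15]
        N13 x:[12,31/2] y:[14,35/2] z:[9,19] -> hit [14,31/2], descend [7, 8]
          N7 x:[25/2,31/2] y:[14,31/2] z:[14,19] -> hit [14,31/2] leaf, test {P0@t=14}
          N8 x:[12,29/2] y:[29/2,35/2] z:[9,14] -> miss, prune
        N15 x:[12,27/2] y:[33/2,18] z:[18,23] -> miss, prune
      N9 x:[-1/2,1/2] y:[31/2,17] z:[13,18] -> miss, prune
  N14 x:[5/2,25/2] y:[51/2,59/2] z:[0,26] -> miss, prune

order=[0, 4, 1, 16, 3, 13, 7, 8, 15, 9, 14]  |boxes|=11  |leaves|=1  hit=P0

== RESULT ==
1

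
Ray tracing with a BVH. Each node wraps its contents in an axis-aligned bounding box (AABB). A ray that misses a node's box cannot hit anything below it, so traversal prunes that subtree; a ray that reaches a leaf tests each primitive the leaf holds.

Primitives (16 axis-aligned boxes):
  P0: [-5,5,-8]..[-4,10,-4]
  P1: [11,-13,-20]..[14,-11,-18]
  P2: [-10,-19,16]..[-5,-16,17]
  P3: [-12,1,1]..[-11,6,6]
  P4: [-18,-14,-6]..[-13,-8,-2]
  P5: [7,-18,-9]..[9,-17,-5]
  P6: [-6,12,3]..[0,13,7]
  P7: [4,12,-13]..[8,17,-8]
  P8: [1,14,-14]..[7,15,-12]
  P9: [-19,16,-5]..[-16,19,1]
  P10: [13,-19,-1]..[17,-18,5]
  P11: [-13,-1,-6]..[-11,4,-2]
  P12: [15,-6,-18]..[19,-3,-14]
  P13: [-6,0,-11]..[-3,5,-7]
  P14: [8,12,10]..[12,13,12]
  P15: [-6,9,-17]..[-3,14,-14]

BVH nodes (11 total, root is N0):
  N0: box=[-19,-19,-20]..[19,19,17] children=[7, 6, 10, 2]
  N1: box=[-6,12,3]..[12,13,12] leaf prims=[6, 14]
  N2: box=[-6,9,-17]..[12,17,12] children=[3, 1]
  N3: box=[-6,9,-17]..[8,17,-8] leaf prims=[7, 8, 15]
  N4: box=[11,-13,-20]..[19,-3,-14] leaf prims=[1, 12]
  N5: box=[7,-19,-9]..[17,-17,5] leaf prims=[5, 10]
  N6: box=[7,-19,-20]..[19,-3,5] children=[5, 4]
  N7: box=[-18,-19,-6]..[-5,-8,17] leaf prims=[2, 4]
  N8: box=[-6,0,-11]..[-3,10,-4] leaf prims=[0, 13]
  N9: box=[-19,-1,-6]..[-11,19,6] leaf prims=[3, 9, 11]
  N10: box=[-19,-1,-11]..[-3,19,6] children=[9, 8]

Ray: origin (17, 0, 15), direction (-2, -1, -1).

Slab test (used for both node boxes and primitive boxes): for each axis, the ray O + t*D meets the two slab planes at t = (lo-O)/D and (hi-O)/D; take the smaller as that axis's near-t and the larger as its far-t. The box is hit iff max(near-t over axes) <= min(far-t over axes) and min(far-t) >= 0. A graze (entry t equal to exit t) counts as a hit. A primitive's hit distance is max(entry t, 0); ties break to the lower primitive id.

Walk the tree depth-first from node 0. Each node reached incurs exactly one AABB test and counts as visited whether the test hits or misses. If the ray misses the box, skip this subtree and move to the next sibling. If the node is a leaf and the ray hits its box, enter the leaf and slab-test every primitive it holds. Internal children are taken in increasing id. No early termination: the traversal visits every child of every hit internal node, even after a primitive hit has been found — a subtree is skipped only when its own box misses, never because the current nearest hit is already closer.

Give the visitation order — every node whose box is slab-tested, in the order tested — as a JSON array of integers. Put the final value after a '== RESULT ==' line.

Walk:
N0 x:[-1,18] y:[-19,19] z:[-2,35] -> hit [-1,18], descend [2, 6, 7, 10]
  N2 x:[5/2,23/2] y:[-17,-9] z:[3,32] -> miss, prune
  N6 x:[-1,5] y:[3,19] z:[10,35] -> miss, prune
  N7 x:[11,35/2] y:[8,19] z:[-2,21] -> hit [11,35/2] leaf, test {P2(miss), P4(miss)}
  N10 x:[10,18] y:[-19,1] z:[9,26] -> miss, prune

Summary -> nodes [0, 2, 6, 7, 10]; box-tests=5; leaf-entries=1; first=miss

== RESULT ==
[0, 2, 6, 7, 10]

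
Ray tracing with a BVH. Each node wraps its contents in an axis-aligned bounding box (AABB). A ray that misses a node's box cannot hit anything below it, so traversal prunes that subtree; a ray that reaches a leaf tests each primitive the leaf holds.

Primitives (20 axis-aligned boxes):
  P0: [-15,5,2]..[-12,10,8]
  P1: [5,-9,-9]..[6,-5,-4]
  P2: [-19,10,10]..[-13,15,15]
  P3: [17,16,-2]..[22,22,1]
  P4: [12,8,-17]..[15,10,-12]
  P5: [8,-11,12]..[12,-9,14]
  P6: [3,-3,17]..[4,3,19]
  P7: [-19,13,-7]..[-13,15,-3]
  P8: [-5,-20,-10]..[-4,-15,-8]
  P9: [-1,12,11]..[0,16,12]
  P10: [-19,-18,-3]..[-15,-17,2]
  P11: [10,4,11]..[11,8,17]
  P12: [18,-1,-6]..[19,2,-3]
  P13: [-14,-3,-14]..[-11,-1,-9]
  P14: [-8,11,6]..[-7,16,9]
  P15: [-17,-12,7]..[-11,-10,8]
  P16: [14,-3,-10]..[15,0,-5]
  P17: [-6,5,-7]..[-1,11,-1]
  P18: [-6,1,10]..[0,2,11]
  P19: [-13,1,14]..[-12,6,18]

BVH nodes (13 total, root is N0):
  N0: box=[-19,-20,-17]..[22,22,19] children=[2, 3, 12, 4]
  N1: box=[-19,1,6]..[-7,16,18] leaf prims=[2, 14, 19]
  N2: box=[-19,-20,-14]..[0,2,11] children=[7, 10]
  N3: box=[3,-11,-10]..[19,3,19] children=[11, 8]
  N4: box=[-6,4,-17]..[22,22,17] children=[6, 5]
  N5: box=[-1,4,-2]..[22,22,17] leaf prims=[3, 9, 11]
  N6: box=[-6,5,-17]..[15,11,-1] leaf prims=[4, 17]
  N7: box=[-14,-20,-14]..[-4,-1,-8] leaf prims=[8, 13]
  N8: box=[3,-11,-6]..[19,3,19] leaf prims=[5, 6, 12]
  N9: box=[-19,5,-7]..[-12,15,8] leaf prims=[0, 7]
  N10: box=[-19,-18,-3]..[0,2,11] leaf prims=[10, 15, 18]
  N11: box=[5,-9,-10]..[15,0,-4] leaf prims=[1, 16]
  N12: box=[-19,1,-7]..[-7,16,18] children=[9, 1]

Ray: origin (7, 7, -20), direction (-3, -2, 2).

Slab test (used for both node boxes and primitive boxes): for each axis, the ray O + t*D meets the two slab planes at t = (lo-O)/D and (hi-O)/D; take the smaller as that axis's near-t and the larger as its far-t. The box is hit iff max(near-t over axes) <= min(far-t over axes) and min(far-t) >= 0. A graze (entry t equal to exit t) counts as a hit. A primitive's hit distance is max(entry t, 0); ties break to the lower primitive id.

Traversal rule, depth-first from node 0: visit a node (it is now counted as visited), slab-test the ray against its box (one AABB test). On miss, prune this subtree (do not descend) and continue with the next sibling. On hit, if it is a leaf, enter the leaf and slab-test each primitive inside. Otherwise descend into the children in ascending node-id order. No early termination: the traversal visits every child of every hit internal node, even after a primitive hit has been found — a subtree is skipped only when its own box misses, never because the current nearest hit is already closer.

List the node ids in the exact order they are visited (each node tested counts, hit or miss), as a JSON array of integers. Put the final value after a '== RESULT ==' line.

Trace the traversal:
N0 x:[-5,26/3] y:[-15/2,27/2] z:[3/2,39/2] -> hit [3/2,26/3], descend [2, 3, 4, 12]
  N2 x:[7/3,26/3] y:[5/2,27/2] z:[3,31/2] -> hit [3,26/3], descend [7, 10]
    N7 x:[11/3,7] y:[4,27/2] z:[3,6] -> hit [4,6] leaf, test {P8(miss), P13(miss)}
    N10 x:[7/3,26/3] y:[5/2,25/2] z:[17/2,31/2] -> hit [17/2,26/3] leaf, test {P10(miss), P15(miss), P18(miss)}
  N3 x:[-4,4/3] y:[2,9] z:[5,39/2] -> miss, prune
  N4 x:[-5,13/3] y:[-15/2,3/2] z:[3/2,37/2] -> hit [3/2,3/2], descend [5, 6]
    N5 x:[-5,8/3] y:[-15/2,3/2] z:[9,37/2] -> miss, prune
    N6 x:[-8/3,13/3] y:[-2,1] z:[3/2,19/2] -> miss, prune
  N12 x:[14/3,26/3] y:[-9/2,3] z:[13/2,19] -> miss, prune

9 AABB tests over nodes [0, 2, 7, 10, 3, 4, 5, 6, 12]; 2 leaves entered; closest miss.

== RESULT ==
[0, 2, 7, 10, 3, 4, 5, 6, 12]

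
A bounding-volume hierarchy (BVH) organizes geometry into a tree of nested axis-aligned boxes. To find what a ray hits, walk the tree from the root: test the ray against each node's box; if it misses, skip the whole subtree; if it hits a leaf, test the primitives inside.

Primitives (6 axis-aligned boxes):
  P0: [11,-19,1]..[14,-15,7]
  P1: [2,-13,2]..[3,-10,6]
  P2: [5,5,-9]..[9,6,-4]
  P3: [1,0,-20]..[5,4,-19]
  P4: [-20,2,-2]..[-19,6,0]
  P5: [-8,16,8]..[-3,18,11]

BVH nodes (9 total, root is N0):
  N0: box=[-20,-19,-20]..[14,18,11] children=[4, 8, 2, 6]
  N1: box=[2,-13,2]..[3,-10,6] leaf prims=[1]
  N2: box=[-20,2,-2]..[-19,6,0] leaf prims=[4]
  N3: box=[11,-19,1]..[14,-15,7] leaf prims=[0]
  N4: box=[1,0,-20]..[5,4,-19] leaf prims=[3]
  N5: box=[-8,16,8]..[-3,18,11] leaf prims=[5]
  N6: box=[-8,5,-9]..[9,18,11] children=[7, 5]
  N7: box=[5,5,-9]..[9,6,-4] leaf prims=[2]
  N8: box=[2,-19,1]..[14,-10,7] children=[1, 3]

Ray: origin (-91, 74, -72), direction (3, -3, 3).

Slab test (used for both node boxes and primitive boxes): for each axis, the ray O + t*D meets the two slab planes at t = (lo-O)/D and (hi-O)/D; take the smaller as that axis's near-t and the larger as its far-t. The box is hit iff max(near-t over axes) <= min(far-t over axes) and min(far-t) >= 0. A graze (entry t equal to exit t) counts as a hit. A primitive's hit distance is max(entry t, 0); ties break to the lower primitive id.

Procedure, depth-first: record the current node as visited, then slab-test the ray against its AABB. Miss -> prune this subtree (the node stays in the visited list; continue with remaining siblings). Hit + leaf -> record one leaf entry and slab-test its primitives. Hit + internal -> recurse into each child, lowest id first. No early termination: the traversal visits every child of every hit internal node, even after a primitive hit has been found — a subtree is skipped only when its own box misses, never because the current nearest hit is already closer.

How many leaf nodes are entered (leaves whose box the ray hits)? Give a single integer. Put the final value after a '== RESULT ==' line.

Traverse from the root:
N0 x:[71/3,35] y:[56/3,31] z:[52/3,83/3] -> hit [71/3,83/3], descend [2, 4, 6, 8]
  N2 x:[71/3,24] y:[68/3,24] z:[70/3,24] -> hit [71/3,24] leaf, test {P4@t=71/3}
  N4 x:[92/3,32] y:[70/3,74/3] z:[52/3,53/3] -> miss, prune
  N6 x:[83/3,100/3] y:[56/3,23] z:[21,83/3] -> miss, prune
  N8 x:[31,35] y:[28,31] z:[73/3,79/3] -> miss, prune

Visited [0, 2, 4, 6, 8]. Tests: 5 box, 1 leaf. Nearest: P4.

== RESULT ==
1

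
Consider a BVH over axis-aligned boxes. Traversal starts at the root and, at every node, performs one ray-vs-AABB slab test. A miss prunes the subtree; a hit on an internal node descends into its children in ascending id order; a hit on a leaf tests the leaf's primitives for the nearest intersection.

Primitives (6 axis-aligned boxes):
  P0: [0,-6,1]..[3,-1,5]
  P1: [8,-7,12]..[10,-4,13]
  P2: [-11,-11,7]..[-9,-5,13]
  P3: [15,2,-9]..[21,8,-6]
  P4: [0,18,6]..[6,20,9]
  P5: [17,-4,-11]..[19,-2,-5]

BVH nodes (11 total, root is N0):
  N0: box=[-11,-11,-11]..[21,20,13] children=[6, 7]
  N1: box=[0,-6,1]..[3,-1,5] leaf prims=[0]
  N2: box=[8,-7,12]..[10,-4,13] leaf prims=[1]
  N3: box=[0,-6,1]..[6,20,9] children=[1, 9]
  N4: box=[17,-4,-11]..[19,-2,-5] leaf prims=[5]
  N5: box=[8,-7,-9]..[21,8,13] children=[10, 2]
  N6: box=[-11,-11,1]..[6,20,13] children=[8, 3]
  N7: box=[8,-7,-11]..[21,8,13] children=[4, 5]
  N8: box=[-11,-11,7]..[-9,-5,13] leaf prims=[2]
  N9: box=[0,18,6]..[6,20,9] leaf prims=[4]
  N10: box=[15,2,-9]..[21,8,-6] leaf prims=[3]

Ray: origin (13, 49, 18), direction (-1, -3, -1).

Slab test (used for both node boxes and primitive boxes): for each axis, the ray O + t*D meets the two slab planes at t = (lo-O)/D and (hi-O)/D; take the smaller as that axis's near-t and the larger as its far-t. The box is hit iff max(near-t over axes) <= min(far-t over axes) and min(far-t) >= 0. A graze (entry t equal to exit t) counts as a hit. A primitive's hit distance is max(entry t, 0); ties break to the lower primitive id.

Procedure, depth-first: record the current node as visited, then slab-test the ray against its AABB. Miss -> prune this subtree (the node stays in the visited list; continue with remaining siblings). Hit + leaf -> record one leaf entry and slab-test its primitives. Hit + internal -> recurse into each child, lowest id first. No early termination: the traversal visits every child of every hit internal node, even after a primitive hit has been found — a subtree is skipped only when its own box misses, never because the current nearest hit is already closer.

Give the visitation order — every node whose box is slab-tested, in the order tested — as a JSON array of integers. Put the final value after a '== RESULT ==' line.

Walk:
N0 x:[-8,24] y:[29/3,20] z:[5,29] -> hit [29/3,20], descend [6, 7]
  N6 x:[7,24] y:[29/3,20] z:[5,17] -> hit [29/3,17], descend [3, 8]
    N3 x:[7,13] y:[29/3,55/3] z:[9,17] -> hit [29/3,13], descend [1, 9]
      N1 x:[10,13] y:[50/3,55/3] z:[13,17] -> miss, prune
      N9 x:[7,13] y:[29/3,31/3] z:[9,12] -> hit [29/3,31/3] leaf, test {P4@t=29/3}
    N8 x:[22,24] y:[18,20] z:[5,11] -> miss, prune
  N7 x:[-8,5] y:[41/3,56/3] z:[5,29] -> miss, prune

7 AABB tests over nodes [0, 6, 3, 1, 9, 8, 7]; 1 leaf entered; closest P4.

== RESULT ==
[0, 6, 3, 1, 9, 8, 7]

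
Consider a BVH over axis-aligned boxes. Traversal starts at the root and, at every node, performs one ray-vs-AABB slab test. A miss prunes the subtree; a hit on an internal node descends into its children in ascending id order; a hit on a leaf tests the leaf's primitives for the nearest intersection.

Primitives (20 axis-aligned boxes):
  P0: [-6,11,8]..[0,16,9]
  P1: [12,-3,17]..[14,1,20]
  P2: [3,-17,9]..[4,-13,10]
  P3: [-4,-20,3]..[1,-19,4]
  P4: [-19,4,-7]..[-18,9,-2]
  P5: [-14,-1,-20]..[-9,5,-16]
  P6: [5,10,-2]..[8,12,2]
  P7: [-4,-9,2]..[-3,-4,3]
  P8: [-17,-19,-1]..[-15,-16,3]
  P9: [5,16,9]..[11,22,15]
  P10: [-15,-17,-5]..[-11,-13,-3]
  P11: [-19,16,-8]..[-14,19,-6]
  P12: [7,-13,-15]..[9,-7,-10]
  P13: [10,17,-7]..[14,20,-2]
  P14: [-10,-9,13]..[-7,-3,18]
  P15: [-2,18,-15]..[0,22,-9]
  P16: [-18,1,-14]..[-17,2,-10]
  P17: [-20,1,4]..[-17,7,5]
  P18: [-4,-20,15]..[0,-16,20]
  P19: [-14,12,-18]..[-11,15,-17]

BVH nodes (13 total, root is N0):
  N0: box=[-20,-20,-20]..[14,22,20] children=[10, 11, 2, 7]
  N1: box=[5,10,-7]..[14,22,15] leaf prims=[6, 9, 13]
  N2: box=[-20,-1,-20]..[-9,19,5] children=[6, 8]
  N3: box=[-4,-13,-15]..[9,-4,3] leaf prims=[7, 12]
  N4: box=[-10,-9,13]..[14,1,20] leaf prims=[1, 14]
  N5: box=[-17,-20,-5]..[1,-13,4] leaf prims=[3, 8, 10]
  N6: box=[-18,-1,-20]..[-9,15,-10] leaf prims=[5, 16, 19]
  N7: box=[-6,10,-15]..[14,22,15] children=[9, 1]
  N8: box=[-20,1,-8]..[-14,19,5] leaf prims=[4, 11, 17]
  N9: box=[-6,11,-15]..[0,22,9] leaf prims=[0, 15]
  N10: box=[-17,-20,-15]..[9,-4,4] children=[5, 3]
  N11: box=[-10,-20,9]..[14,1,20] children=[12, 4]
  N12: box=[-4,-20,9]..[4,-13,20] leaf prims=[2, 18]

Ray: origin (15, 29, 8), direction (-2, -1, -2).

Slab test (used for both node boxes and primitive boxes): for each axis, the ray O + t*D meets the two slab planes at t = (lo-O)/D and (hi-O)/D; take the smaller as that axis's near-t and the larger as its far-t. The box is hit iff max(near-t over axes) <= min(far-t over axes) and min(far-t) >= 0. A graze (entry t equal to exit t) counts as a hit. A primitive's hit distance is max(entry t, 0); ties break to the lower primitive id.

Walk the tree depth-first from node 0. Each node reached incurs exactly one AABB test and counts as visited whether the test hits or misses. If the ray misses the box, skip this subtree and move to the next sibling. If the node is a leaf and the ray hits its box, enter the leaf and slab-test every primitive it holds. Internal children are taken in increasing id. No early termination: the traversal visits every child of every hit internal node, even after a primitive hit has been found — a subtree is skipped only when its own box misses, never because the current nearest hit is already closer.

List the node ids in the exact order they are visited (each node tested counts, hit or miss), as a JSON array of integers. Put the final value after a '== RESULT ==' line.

Walk:
N0 x:[1/2,35/2] y:[7,49] z:[-6,14] -> hit [7,14], descend [2, 7, 10, 11]
  N2 x:[12,35/2] y:[10,30] z:[3/2,14] -> hit [12,14], descend [6, 8]
    N6 x:[12,33/2] y:[14,30] z:[9,14] -> hit [14,14] leaf, test {P5(miss), P16(miss), P19(miss)}
    N8 x:[29/2,35/2] y:[10,28] z:[3/2,8] -> miss, prune
  N7 x:[1/2,21/2] y:[7,19] z:[-7/2,23/2] -> hit [7,21/2], descend [1, 9]
    N1 x:[1/2,5] y:[7,19] z:[-7/2,15/2] -> miss, prune
    N9 x:[15/2,21/2] y:[7,18] z:[-1/2,23/2] -> hit [15/2,21/2] leaf, test {P0(miss), P15@t=17/2}
  N10 x:[3,16] y:[33,49] z:[2,23/2] -> miss, prune
  N11 x:[1/2,25/2] y:[28,49] z:[-6,-1/2] -> miss, prune

order=[0, 2, 6, 8, 7, 1, 9, 10, 11]  |boxes|=9  |leaves|=2  hit=P15

== RESULT ==
[0, 2, 6, 8, 7, 1, 9, 10, 11]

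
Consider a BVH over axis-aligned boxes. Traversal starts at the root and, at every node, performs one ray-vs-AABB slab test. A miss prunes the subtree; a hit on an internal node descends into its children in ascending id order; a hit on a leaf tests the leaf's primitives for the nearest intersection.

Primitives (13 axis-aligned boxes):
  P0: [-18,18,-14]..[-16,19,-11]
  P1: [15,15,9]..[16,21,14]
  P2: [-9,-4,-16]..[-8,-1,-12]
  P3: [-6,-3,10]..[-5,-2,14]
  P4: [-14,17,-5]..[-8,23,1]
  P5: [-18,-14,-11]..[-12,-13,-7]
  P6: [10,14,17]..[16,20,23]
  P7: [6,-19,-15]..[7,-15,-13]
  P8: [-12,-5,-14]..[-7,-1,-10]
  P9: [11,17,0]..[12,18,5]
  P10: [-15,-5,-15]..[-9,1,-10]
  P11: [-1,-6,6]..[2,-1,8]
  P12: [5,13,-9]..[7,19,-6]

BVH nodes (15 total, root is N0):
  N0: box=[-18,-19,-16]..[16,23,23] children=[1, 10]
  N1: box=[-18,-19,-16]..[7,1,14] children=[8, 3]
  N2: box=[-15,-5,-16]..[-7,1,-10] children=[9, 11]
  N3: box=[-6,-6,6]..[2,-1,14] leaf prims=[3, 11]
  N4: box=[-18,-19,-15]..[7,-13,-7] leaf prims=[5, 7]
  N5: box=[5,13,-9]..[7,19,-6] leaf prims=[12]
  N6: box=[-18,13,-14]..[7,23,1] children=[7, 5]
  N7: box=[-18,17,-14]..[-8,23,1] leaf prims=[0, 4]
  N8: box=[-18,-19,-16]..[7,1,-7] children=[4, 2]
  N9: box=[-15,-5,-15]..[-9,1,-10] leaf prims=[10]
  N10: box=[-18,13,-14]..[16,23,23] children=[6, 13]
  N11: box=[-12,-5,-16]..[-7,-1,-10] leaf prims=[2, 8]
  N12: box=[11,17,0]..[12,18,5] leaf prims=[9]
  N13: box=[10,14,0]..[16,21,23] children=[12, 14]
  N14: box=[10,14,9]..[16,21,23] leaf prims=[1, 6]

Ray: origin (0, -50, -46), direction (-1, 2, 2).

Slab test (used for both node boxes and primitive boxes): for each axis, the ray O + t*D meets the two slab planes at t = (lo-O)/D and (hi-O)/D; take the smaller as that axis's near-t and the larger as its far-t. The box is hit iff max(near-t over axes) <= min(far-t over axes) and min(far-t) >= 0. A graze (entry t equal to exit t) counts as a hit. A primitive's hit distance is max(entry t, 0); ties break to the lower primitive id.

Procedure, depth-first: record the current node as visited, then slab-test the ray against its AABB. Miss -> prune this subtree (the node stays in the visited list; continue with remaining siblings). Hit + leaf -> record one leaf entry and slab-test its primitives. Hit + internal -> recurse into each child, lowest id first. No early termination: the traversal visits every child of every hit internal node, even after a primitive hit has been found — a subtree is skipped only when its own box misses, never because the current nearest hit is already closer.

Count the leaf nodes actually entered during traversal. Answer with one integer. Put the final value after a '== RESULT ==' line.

Walk:
N0 x:[-16,18] y:[31/2,73/2] z:[15,69/2] -> hit [31/2,18], descend [1, 10]
  N1 x:[-7,18] y:[31/2,51/2] z:[15,30] -> hit [31/2,18], descend [3, 8]
    N3 x:[-2,6] y:[22,49/2] z:[26,30] -> miss, prune
    N8 x:[-7,18] y:[31/2,51/2] z:[15,39/2] -> hit [31/2,18], descend [2, 4]
      N2 x:[7,15] y:[45/2,51/2] z:[15,18] -> miss, prune
      N4 x:[-7,18] y:[31/2,37/2] z:[31/2,39/2] -> hit [31/2,18] leaf, test {P5@t=18, P7(miss)}
  N10 x:[-16,18] y:[63/2,73/2] z:[16,69/2] -> miss, prune

7 AABB tests over nodes [0, 1, 3, 8, 2, 4, 10]; 1 leaf entered; closest P5.

== RESULT ==
1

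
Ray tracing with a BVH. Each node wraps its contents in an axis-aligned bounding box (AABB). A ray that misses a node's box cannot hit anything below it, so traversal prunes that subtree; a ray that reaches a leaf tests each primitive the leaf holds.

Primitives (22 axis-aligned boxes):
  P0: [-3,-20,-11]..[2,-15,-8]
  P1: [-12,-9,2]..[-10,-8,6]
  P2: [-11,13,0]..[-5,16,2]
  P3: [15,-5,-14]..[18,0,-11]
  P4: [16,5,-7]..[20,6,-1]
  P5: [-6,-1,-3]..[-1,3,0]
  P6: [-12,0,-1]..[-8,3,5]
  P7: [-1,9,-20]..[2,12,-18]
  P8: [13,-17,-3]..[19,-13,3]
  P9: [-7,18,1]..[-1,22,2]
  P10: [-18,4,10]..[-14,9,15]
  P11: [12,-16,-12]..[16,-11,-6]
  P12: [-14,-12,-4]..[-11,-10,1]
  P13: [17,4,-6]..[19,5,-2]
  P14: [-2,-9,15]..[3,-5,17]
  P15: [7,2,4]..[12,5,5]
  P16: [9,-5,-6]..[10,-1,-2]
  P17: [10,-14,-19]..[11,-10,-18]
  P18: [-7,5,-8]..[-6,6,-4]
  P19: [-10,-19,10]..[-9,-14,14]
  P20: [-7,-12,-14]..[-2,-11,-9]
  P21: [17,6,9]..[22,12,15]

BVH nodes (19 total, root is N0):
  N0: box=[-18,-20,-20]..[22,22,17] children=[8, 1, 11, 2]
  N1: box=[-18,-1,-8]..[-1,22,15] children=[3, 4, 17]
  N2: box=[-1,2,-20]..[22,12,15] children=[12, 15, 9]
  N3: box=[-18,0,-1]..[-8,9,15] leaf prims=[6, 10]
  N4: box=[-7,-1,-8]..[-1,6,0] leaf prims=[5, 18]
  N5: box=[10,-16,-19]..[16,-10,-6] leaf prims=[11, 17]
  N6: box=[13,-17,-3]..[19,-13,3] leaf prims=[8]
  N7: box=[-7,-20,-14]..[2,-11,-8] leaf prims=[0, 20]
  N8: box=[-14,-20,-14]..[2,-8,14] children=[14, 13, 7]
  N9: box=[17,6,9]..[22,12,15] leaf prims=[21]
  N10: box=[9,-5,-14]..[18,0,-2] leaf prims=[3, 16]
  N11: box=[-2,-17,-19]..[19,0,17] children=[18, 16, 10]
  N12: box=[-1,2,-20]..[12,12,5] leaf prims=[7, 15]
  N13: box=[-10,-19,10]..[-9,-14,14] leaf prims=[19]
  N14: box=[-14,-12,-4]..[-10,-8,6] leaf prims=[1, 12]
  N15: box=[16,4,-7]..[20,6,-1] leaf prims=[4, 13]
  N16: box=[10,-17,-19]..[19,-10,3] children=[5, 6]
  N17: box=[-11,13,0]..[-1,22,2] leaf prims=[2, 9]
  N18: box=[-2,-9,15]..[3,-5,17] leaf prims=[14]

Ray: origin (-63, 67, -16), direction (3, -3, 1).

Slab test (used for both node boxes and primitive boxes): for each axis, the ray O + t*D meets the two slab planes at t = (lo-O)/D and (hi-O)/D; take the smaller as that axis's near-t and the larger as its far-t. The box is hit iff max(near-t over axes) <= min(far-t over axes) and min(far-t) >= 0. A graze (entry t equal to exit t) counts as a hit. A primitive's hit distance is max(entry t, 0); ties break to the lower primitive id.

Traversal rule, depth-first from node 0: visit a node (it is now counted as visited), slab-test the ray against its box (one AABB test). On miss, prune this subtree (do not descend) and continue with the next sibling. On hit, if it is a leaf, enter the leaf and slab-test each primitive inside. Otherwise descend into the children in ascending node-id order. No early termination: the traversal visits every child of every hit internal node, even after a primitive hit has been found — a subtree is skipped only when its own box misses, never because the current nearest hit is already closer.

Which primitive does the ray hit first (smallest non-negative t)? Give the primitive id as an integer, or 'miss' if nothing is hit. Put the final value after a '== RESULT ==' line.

Walk:
N0 x:[15,85/3] y:[15,29] z:[-4,33] -> hit [15,85/3], descend [1, 2, 8, 11]
  N1 x:[15,62/3] y:[15,68/3] z:[8,31] -> hit [15,62/3], descend [3, 4, 17]
    N3 x:[15,55/3] y:[58/3,67/3] z:[15,31] -> miss, prune
    N4 x:[56/3,62/3] y:[61/3,68/3] z:[8,16] -> miss, prune
    N17 x:[52/3,62/3] y:[15,18] z:[16,18] -> hit [52/3,18] leaf, test {P2@t=52/3, P9(miss)}
  N2 x:[62/3,85/3] y:[55/3,65/3] z:[-4,31] -> hit [62/3,65/3], descend [9, 12, 15]
    N9 x:[80/3,85/3] y:[55/3,61/3] z:[25,31] -> miss, prune
    N12 x:[62/3,25] y:[55/3,65/3] z:[-4,21] -> hit [62/3,21] leaf, test {P7(miss), P15(miss)}
    N15 x:[79/3,83/3] y:[61/3,21] z:[9,15] -> miss, prune
  N8 x:[49/3,65/3] y:[25,29] z:[2,30] -> miss, prune
  N11 x:[61/3,82/3] y:[67/3,28] z:[-3,33] -> hit [67/3,82/3], descend [10, 16, 18]
    N10 x:[24,27] y:[67/3,24] z:[2,14] -> miss, prune
    N16 x:[73/3,82/3] y:[77/3,28] z:[-3,19] -> miss, prune
    N18 x:[61/3,22] y:[24,76/3] z:[31,33] -> miss, prune

order=[0, 1, 3, 4, 17, 2, 9, 12, 15, 8, 11, 10, 16, 18]  |boxes|=14  |leaves|=2  hit=P2

== RESULT ==
2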